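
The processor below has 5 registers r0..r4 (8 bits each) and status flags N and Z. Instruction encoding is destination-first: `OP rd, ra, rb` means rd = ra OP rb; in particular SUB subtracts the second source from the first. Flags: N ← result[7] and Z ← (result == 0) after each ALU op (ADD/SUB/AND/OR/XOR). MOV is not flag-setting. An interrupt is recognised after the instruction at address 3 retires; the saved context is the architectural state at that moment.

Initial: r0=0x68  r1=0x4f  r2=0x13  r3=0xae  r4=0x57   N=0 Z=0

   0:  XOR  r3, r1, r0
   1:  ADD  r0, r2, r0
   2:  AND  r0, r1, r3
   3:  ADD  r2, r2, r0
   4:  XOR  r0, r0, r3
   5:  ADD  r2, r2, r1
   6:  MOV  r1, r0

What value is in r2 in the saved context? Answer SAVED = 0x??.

SAVED = 0x1a

after  0: r0=0x68 r1=0x4f r2=0x13 r3=0x27 r4=0x57  N=0 Z=0
after  1: r0=0x7b r1=0x4f r2=0x13 r3=0x27 r4=0x57  N=0 Z=0
after  2: r0=0x07 r1=0x4f r2=0x13 r3=0x27 r4=0x57  N=0 Z=0
after  3: r0=0x07 r1=0x4f r2=0x1a r3=0x27 r4=0x57  N=0 Z=0
-- IRQ taken; context saved, return-PC = 4 --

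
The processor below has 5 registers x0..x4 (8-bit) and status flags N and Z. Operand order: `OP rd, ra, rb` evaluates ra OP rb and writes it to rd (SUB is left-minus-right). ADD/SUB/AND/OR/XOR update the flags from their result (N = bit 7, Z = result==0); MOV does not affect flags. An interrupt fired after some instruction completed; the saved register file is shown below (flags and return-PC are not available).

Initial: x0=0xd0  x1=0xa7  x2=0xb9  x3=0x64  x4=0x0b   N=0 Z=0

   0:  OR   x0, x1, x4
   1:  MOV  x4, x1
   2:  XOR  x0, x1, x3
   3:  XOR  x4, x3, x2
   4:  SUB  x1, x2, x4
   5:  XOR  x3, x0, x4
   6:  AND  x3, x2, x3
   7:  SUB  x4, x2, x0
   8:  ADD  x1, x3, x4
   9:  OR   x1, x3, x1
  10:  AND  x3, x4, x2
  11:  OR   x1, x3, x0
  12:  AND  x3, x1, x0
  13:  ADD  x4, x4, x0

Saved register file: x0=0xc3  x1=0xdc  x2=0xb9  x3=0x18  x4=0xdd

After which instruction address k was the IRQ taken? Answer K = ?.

after  0: x0=0xaf x1=0xa7 x2=0xb9 x3=0x64 x4=0x0b  N=1 Z=0
after  1: x0=0xaf x1=0xa7 x2=0xb9 x3=0x64 x4=0xa7  N=1 Z=0
after  2: x0=0xc3 x1=0xa7 x2=0xb9 x3=0x64 x4=0xa7  N=1 Z=0
after  3: x0=0xc3 x1=0xa7 x2=0xb9 x3=0x64 x4=0xdd  N=1 Z=0
after  4: x0=0xc3 x1=0xdc x2=0xb9 x3=0x64 x4=0xdd  N=1 Z=0
after  5: x0=0xc3 x1=0xdc x2=0xb9 x3=0x1e x4=0xdd  N=0 Z=0
after  6: x0=0xc3 x1=0xdc x2=0xb9 x3=0x18 x4=0xdd  N=0 Z=0
-- IRQ taken; context saved, return-PC = 7 --

K = 6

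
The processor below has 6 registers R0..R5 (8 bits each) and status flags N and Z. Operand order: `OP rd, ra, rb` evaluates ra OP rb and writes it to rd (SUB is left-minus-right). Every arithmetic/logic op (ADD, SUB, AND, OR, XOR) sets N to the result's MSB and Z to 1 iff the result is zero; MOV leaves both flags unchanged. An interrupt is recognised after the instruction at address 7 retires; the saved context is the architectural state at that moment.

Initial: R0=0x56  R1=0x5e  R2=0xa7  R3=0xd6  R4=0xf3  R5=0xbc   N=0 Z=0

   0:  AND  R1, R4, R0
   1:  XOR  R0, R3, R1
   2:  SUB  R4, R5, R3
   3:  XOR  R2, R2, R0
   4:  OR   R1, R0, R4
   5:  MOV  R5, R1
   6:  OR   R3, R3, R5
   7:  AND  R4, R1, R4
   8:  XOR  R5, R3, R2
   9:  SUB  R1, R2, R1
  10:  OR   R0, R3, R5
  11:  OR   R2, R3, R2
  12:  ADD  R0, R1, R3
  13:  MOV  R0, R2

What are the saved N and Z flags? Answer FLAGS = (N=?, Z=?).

after  0: R0=0x56 R1=0x52 R2=0xa7 R3=0xd6 R4=0xf3 R5=0xbc  N=0 Z=0
after  1: R0=0x84 R1=0x52 R2=0xa7 R3=0xd6 R4=0xf3 R5=0xbc  N=1 Z=0
after  2: R0=0x84 R1=0x52 R2=0xa7 R3=0xd6 R4=0xe6 R5=0xbc  N=1 Z=0
after  3: R0=0x84 R1=0x52 R2=0x23 R3=0xd6 R4=0xe6 R5=0xbc  N=0 Z=0
after  4: R0=0x84 R1=0xe6 R2=0x23 R3=0xd6 R4=0xe6 R5=0xbc  N=1 Z=0
after  5: R0=0x84 R1=0xe6 R2=0x23 R3=0xd6 R4=0xe6 R5=0xe6  N=1 Z=0
after  6: R0=0x84 R1=0xe6 R2=0x23 R3=0xf6 R4=0xe6 R5=0xe6  N=1 Z=0
after  7: R0=0x84 R1=0xe6 R2=0x23 R3=0xf6 R4=0xe6 R5=0xe6  N=1 Z=0
-- IRQ taken; context saved, return-PC = 8 --

FLAGS = (N=1, Z=0)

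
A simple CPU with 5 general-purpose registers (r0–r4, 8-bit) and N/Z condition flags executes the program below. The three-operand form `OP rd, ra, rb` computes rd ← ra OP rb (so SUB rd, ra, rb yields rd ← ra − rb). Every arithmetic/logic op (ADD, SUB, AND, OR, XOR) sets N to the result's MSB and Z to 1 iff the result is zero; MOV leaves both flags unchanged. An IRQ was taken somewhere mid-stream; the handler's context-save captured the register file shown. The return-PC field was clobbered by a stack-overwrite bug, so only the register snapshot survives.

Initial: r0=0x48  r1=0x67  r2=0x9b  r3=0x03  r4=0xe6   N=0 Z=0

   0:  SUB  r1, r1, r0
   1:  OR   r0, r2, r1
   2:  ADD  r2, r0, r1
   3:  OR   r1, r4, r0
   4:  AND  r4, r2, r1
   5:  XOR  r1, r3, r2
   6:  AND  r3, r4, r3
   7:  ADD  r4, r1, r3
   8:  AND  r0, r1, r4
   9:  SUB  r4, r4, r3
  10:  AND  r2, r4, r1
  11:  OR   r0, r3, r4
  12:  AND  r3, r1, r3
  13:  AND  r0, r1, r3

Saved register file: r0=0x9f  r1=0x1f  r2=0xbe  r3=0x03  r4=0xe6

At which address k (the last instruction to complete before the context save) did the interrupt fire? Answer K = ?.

K = 2

after  0: r0=0x48 r1=0x1f r2=0x9b r3=0x03 r4=0xe6  N=0 Z=0
after  1: r0=0x9f r1=0x1f r2=0x9b r3=0x03 r4=0xe6  N=1 Z=0
after  2: r0=0x9f r1=0x1f r2=0xbe r3=0x03 r4=0xe6  N=1 Z=0
-- IRQ taken; context saved, return-PC = 3 --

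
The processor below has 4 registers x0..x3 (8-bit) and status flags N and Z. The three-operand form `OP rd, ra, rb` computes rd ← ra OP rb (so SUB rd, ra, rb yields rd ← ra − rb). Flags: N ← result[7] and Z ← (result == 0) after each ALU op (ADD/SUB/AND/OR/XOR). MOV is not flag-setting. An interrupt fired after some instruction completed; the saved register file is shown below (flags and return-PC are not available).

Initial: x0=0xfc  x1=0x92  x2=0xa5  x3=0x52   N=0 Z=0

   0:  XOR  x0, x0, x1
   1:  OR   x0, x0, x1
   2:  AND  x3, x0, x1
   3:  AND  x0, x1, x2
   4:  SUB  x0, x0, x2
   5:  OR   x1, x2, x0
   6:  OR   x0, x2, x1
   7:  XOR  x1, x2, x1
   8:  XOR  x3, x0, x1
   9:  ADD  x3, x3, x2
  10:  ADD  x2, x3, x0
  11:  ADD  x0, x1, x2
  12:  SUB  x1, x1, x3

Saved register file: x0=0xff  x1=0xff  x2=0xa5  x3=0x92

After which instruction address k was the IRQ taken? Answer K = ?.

after  0: x0=0x6e x1=0x92 x2=0xa5 x3=0x52  N=0 Z=0
after  1: x0=0xfe x1=0x92 x2=0xa5 x3=0x52  N=1 Z=0
after  2: x0=0xfe x1=0x92 x2=0xa5 x3=0x92  N=1 Z=0
after  3: x0=0x80 x1=0x92 x2=0xa5 x3=0x92  N=1 Z=0
after  4: x0=0xdb x1=0x92 x2=0xa5 x3=0x92  N=1 Z=0
after  5: x0=0xdb x1=0xff x2=0xa5 x3=0x92  N=1 Z=0
after  6: x0=0xff x1=0xff x2=0xa5 x3=0x92  N=1 Z=0
-- IRQ taken; context saved, return-PC = 7 --

K = 6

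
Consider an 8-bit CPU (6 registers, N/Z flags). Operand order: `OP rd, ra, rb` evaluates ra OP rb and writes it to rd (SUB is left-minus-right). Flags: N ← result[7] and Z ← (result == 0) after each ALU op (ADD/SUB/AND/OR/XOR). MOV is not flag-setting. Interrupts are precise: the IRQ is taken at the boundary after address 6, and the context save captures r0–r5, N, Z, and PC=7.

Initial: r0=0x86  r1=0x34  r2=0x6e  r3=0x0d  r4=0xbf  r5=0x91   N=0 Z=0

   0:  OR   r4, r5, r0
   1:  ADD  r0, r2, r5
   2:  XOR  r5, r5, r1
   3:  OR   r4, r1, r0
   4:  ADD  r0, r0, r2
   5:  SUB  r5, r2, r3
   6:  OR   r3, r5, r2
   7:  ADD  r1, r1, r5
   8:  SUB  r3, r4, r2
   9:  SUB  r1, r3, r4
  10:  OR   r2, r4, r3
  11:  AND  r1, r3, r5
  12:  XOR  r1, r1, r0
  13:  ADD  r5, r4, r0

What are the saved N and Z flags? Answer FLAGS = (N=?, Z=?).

FLAGS = (N=0, Z=0)

after  0: r0=0x86 r1=0x34 r2=0x6e r3=0x0d r4=0x97 r5=0x91  N=1 Z=0
after  1: r0=0xff r1=0x34 r2=0x6e r3=0x0d r4=0x97 r5=0x91  N=1 Z=0
after  2: r0=0xff r1=0x34 r2=0x6e r3=0x0d r4=0x97 r5=0xa5  N=1 Z=0
after  3: r0=0xff r1=0x34 r2=0x6e r3=0x0d r4=0xff r5=0xa5  N=1 Z=0
after  4: r0=0x6d r1=0x34 r2=0x6e r3=0x0d r4=0xff r5=0xa5  N=0 Z=0
after  5: r0=0x6d r1=0x34 r2=0x6e r3=0x0d r4=0xff r5=0x61  N=0 Z=0
after  6: r0=0x6d r1=0x34 r2=0x6e r3=0x6f r4=0xff r5=0x61  N=0 Z=0
-- IRQ taken; context saved, return-PC = 7 --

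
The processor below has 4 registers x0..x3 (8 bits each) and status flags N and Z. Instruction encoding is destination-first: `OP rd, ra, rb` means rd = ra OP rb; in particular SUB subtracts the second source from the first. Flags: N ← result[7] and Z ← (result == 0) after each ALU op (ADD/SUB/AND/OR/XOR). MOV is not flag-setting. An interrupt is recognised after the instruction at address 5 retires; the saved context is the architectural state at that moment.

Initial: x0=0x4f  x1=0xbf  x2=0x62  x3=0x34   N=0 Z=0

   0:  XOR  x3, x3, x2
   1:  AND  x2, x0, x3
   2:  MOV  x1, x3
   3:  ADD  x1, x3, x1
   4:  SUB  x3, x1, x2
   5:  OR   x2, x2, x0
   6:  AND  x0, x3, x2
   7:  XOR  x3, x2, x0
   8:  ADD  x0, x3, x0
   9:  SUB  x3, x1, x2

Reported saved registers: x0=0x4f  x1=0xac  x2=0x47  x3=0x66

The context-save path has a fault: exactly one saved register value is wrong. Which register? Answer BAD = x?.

after  0: x0=0x4f x1=0xbf x2=0x62 x3=0x56  N=0 Z=0
after  1: x0=0x4f x1=0xbf x2=0x46 x3=0x56  N=0 Z=0
after  2: x0=0x4f x1=0x56 x2=0x46 x3=0x56  N=0 Z=0
after  3: x0=0x4f x1=0xac x2=0x46 x3=0x56  N=1 Z=0
after  4: x0=0x4f x1=0xac x2=0x46 x3=0x66  N=0 Z=0
after  5: x0=0x4f x1=0xac x2=0x4f x3=0x66  N=0 Z=0
-- IRQ taken; context saved, return-PC = 6 --
mismatch: x2: reported 0x47 vs actual 0x4f

BAD = x2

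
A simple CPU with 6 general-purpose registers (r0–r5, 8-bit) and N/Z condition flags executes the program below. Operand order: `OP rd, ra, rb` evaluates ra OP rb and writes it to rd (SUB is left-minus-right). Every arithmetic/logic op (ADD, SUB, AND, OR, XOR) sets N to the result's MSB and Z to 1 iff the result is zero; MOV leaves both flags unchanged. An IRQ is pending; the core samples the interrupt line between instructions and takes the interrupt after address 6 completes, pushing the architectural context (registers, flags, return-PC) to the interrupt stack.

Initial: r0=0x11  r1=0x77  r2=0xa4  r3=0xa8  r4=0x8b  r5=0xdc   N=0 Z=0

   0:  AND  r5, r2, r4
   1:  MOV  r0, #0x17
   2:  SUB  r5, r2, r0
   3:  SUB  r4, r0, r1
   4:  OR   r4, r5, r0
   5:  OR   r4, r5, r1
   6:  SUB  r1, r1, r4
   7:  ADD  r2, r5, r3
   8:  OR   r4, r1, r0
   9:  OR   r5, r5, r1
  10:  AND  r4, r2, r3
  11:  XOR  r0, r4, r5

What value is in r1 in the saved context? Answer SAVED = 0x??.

after  0: r0=0x11 r1=0x77 r2=0xa4 r3=0xa8 r4=0x8b r5=0x80  N=1 Z=0
after  1: r0=0x17 r1=0x77 r2=0xa4 r3=0xa8 r4=0x8b r5=0x80  N=1 Z=0
after  2: r0=0x17 r1=0x77 r2=0xa4 r3=0xa8 r4=0x8b r5=0x8d  N=1 Z=0
after  3: r0=0x17 r1=0x77 r2=0xa4 r3=0xa8 r4=0xa0 r5=0x8d  N=1 Z=0
after  4: r0=0x17 r1=0x77 r2=0xa4 r3=0xa8 r4=0x9f r5=0x8d  N=1 Z=0
after  5: r0=0x17 r1=0x77 r2=0xa4 r3=0xa8 r4=0xff r5=0x8d  N=1 Z=0
after  6: r0=0x17 r1=0x78 r2=0xa4 r3=0xa8 r4=0xff r5=0x8d  N=0 Z=0
-- IRQ taken; context saved, return-PC = 7 --

SAVED = 0x78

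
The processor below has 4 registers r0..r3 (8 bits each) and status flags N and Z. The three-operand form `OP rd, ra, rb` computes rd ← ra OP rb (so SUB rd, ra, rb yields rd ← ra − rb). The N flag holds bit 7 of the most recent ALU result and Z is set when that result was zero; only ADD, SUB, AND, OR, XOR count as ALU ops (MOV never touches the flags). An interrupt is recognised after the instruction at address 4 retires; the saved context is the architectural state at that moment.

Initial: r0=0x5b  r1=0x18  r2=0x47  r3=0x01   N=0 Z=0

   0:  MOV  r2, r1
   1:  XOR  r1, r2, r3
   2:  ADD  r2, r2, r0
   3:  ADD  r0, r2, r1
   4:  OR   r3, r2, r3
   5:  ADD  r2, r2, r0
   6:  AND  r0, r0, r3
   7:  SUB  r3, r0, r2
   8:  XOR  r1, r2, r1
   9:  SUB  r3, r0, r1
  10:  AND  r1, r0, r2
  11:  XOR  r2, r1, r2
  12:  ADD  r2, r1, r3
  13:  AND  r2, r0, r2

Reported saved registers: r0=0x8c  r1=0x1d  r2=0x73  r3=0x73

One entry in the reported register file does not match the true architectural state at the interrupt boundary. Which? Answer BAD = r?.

after  0: r0=0x5b r1=0x18 r2=0x18 r3=0x01  N=0 Z=0
after  1: r0=0x5b r1=0x19 r2=0x18 r3=0x01  N=0 Z=0
after  2: r0=0x5b r1=0x19 r2=0x73 r3=0x01  N=0 Z=0
after  3: r0=0x8c r1=0x19 r2=0x73 r3=0x01  N=1 Z=0
after  4: r0=0x8c r1=0x19 r2=0x73 r3=0x73  N=0 Z=0
-- IRQ taken; context saved, return-PC = 5 --
mismatch: r1: reported 0x1d vs actual 0x19

BAD = r1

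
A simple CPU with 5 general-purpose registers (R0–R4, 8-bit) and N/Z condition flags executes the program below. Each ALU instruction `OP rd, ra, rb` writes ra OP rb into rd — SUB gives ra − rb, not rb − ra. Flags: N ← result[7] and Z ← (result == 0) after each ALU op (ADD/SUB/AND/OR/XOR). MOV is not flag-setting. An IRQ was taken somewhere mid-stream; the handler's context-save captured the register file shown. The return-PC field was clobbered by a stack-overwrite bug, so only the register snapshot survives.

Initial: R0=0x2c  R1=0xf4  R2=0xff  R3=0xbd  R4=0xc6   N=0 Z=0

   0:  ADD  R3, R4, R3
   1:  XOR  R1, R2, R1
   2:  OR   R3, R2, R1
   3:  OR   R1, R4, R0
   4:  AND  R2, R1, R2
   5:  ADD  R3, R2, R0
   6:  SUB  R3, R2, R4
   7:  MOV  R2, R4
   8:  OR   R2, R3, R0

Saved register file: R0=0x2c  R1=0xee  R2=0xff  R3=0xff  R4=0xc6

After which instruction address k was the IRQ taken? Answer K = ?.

after  0: R0=0x2c R1=0xf4 R2=0xff R3=0x83 R4=0xc6  N=1 Z=0
after  1: R0=0x2c R1=0x0b R2=0xff R3=0x83 R4=0xc6  N=0 Z=0
after  2: R0=0x2c R1=0x0b R2=0xff R3=0xff R4=0xc6  N=1 Z=0
after  3: R0=0x2c R1=0xee R2=0xff R3=0xff R4=0xc6  N=1 Z=0
-- IRQ taken; context saved, return-PC = 4 --

K = 3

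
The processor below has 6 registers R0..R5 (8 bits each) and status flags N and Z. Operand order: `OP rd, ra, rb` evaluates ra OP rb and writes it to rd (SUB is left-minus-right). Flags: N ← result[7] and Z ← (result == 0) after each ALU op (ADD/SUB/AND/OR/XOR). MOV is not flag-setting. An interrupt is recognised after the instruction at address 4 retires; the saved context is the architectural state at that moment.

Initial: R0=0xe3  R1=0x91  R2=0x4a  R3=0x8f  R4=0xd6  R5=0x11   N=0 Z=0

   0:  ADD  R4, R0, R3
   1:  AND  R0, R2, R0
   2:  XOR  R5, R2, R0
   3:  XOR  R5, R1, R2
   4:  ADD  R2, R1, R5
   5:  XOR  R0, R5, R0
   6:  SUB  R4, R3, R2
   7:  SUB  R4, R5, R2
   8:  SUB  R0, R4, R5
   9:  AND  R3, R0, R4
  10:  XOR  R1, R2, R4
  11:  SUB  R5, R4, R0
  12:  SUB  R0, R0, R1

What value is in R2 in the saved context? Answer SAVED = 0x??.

after  0: R0=0xe3 R1=0x91 R2=0x4a R3=0x8f R4=0x72 R5=0x11  N=0 Z=0
after  1: R0=0x42 R1=0x91 R2=0x4a R3=0x8f R4=0x72 R5=0x11  N=0 Z=0
after  2: R0=0x42 R1=0x91 R2=0x4a R3=0x8f R4=0x72 R5=0x08  N=0 Z=0
after  3: R0=0x42 R1=0x91 R2=0x4a R3=0x8f R4=0x72 R5=0xdb  N=1 Z=0
after  4: R0=0x42 R1=0x91 R2=0x6c R3=0x8f R4=0x72 R5=0xdb  N=0 Z=0
-- IRQ taken; context saved, return-PC = 5 --

SAVED = 0x6c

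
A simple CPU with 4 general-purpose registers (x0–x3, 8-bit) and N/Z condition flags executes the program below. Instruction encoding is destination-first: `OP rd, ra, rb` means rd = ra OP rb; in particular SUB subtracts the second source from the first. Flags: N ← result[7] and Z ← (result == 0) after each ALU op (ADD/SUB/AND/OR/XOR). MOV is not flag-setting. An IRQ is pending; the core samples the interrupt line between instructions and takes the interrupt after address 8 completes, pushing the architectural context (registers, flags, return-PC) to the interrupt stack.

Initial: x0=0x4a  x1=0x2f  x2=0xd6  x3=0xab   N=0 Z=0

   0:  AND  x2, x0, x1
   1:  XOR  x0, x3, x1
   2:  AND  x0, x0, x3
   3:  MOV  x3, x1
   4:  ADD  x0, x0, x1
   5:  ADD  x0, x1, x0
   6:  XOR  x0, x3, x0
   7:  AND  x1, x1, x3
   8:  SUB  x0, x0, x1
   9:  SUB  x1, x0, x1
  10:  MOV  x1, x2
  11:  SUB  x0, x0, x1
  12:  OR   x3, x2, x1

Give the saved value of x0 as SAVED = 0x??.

after  0: x0=0x4a x1=0x2f x2=0x0a x3=0xab  N=0 Z=0
after  1: x0=0x84 x1=0x2f x2=0x0a x3=0xab  N=1 Z=0
after  2: x0=0x80 x1=0x2f x2=0x0a x3=0xab  N=1 Z=0
after  3: x0=0x80 x1=0x2f x2=0x0a x3=0x2f  N=1 Z=0
after  4: x0=0xaf x1=0x2f x2=0x0a x3=0x2f  N=1 Z=0
after  5: x0=0xde x1=0x2f x2=0x0a x3=0x2f  N=1 Z=0
after  6: x0=0xf1 x1=0x2f x2=0x0a x3=0x2f  N=1 Z=0
after  7: x0=0xf1 x1=0x2f x2=0x0a x3=0x2f  N=0 Z=0
after  8: x0=0xc2 x1=0x2f x2=0x0a x3=0x2f  N=1 Z=0
-- IRQ taken; context saved, return-PC = 9 --

SAVED = 0xc2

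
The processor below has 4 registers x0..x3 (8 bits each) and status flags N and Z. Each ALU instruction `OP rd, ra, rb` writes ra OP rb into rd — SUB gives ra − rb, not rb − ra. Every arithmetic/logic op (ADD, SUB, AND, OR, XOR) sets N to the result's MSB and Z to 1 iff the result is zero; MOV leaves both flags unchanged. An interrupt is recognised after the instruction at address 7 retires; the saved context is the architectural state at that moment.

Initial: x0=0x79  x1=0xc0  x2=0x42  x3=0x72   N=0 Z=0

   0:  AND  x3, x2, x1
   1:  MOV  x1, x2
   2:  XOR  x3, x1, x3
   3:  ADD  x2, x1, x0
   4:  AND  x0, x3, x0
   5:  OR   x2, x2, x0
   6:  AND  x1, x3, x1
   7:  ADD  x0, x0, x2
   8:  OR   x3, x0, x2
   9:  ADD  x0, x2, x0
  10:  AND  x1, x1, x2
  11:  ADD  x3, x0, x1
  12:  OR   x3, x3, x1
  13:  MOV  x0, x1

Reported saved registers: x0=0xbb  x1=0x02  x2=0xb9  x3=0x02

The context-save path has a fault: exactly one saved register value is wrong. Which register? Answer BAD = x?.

after  0: x0=0x79 x1=0xc0 x2=0x42 x3=0x40  N=0 Z=0
after  1: x0=0x79 x1=0x42 x2=0x42 x3=0x40  N=0 Z=0
after  2: x0=0x79 x1=0x42 x2=0x42 x3=0x02  N=0 Z=0
after  3: x0=0x79 x1=0x42 x2=0xbb x3=0x02  N=1 Z=0
after  4: x0=0x00 x1=0x42 x2=0xbb x3=0x02  N=0 Z=1
after  5: x0=0x00 x1=0x42 x2=0xbb x3=0x02  N=1 Z=0
after  6: x0=0x00 x1=0x02 x2=0xbb x3=0x02  N=0 Z=0
after  7: x0=0xbb x1=0x02 x2=0xbb x3=0x02  N=1 Z=0
-- IRQ taken; context saved, return-PC = 8 --
mismatch: x2: reported 0xb9 vs actual 0xbb

BAD = x2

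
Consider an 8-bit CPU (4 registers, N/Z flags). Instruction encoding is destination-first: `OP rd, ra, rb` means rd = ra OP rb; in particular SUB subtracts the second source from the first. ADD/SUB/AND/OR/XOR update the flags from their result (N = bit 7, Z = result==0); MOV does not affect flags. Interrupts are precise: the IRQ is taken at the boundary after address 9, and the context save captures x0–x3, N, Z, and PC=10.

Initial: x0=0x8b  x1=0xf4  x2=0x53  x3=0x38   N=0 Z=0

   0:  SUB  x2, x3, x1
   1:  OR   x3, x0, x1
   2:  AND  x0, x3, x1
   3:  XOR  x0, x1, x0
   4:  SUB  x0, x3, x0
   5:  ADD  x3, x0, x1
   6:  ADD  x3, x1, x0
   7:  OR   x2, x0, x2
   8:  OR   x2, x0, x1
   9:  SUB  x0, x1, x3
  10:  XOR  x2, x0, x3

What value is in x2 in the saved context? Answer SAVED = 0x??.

after  0: x0=0x8b x1=0xf4 x2=0x44 x3=0x38  N=0 Z=0
after  1: x0=0x8b x1=0xf4 x2=0x44 x3=0xff  N=1 Z=0
after  2: x0=0xf4 x1=0xf4 x2=0x44 x3=0xff  N=1 Z=0
after  3: x0=0x00 x1=0xf4 x2=0x44 x3=0xff  N=0 Z=1
after  4: x0=0xff x1=0xf4 x2=0x44 x3=0xff  N=1 Z=0
after  5: x0=0xff x1=0xf4 x2=0x44 x3=0xf3  N=1 Z=0
after  6: x0=0xff x1=0xf4 x2=0x44 x3=0xf3  N=1 Z=0
after  7: x0=0xff x1=0xf4 x2=0xff x3=0xf3  N=1 Z=0
after  8: x0=0xff x1=0xf4 x2=0xff x3=0xf3  N=1 Z=0
after  9: x0=0x01 x1=0xf4 x2=0xff x3=0xf3  N=0 Z=0
-- IRQ taken; context saved, return-PC = 10 --

SAVED = 0xff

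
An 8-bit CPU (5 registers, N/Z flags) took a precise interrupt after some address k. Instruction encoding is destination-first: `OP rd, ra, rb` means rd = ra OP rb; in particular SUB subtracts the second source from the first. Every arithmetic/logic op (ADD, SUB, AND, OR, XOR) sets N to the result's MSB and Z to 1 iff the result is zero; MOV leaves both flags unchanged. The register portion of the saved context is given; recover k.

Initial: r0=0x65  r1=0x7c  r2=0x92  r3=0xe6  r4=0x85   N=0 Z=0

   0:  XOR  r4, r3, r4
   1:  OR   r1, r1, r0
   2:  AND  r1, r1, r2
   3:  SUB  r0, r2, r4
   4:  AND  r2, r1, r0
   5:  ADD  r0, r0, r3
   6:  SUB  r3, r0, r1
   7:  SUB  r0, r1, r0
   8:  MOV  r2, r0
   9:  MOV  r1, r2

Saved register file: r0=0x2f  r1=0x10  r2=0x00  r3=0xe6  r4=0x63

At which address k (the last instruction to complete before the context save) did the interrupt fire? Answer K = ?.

after  0: r0=0x65 r1=0x7c r2=0x92 r3=0xe6 r4=0x63  N=0 Z=0
after  1: r0=0x65 r1=0x7d r2=0x92 r3=0xe6 r4=0x63  N=0 Z=0
after  2: r0=0x65 r1=0x10 r2=0x92 r3=0xe6 r4=0x63  N=0 Z=0
after  3: r0=0x2f r1=0x10 r2=0x92 r3=0xe6 r4=0x63  N=0 Z=0
after  4: r0=0x2f r1=0x10 r2=0x00 r3=0xe6 r4=0x63  N=0 Z=1
-- IRQ taken; context saved, return-PC = 5 --

K = 4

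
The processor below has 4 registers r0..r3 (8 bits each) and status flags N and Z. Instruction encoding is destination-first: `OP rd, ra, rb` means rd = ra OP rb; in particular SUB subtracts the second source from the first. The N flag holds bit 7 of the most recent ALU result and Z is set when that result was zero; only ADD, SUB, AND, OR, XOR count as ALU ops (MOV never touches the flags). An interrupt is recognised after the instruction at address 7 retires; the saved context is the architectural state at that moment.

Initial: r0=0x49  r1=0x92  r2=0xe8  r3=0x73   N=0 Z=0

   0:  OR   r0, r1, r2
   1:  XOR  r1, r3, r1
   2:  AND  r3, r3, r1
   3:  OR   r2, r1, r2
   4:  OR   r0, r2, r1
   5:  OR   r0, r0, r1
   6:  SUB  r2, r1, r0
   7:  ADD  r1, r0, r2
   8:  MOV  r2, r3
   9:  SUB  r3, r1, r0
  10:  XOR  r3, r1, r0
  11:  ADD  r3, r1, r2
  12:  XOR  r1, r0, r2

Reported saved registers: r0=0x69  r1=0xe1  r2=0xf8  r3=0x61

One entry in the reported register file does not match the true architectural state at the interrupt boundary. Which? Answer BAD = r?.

after  0: r0=0xfa r1=0x92 r2=0xe8 r3=0x73  N=1 Z=0
after  1: r0=0xfa r1=0xe1 r2=0xe8 r3=0x73  N=1 Z=0
after  2: r0=0xfa r1=0xe1 r2=0xe8 r3=0x61  N=0 Z=0
after  3: r0=0xfa r1=0xe1 r2=0xe9 r3=0x61  N=1 Z=0
after  4: r0=0xe9 r1=0xe1 r2=0xe9 r3=0x61  N=1 Z=0
after  5: r0=0xe9 r1=0xe1 r2=0xe9 r3=0x61  N=1 Z=0
after  6: r0=0xe9 r1=0xe1 r2=0xf8 r3=0x61  N=1 Z=0
after  7: r0=0xe9 r1=0xe1 r2=0xf8 r3=0x61  N=1 Z=0
-- IRQ taken; context saved, return-PC = 8 --
mismatch: r0: reported 0x69 vs actual 0xe9

BAD = r0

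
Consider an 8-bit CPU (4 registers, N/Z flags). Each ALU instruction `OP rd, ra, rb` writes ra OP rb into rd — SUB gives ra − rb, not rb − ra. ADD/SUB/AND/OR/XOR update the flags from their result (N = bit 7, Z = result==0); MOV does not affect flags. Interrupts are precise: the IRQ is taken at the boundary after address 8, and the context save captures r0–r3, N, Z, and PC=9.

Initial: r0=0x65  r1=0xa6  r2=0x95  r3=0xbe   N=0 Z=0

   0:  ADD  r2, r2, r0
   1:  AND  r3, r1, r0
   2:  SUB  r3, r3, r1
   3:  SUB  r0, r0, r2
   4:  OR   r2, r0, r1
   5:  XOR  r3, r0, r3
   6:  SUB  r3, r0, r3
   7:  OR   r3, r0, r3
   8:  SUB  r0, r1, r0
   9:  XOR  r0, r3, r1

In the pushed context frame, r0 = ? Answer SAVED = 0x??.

after  0: r0=0x65 r1=0xa6 r2=0xfa r3=0xbe  N=1 Z=0
after  1: r0=0x65 r1=0xa6 r2=0xfa r3=0x24  N=0 Z=0
after  2: r0=0x65 r1=0xa6 r2=0xfa r3=0x7e  N=0 Z=0
after  3: r0=0x6b r1=0xa6 r2=0xfa r3=0x7e  N=0 Z=0
after  4: r0=0x6b r1=0xa6 r2=0xef r3=0x7e  N=1 Z=0
after  5: r0=0x6b r1=0xa6 r2=0xef r3=0x15  N=0 Z=0
after  6: r0=0x6b r1=0xa6 r2=0xef r3=0x56  N=0 Z=0
after  7: r0=0x6b r1=0xa6 r2=0xef r3=0x7f  N=0 Z=0
after  8: r0=0x3b r1=0xa6 r2=0xef r3=0x7f  N=0 Z=0
-- IRQ taken; context saved, return-PC = 9 --

SAVED = 0x3b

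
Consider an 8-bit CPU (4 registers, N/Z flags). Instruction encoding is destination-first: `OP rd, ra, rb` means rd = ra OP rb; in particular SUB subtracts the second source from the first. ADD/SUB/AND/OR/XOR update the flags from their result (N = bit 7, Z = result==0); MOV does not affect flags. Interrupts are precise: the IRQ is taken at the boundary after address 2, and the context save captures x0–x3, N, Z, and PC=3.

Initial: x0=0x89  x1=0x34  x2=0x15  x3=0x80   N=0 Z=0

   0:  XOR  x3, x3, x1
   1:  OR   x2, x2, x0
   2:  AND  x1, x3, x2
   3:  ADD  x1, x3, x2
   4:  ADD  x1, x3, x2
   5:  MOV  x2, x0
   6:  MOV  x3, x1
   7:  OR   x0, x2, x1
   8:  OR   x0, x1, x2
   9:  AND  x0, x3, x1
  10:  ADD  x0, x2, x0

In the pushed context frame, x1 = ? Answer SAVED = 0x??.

SAVED = 0x94

after  0: x0=0x89 x1=0x34 x2=0x15 x3=0xb4  N=1 Z=0
after  1: x0=0x89 x1=0x34 x2=0x9d x3=0xb4  N=1 Z=0
after  2: x0=0x89 x1=0x94 x2=0x9d x3=0xb4  N=1 Z=0
-- IRQ taken; context saved, return-PC = 3 --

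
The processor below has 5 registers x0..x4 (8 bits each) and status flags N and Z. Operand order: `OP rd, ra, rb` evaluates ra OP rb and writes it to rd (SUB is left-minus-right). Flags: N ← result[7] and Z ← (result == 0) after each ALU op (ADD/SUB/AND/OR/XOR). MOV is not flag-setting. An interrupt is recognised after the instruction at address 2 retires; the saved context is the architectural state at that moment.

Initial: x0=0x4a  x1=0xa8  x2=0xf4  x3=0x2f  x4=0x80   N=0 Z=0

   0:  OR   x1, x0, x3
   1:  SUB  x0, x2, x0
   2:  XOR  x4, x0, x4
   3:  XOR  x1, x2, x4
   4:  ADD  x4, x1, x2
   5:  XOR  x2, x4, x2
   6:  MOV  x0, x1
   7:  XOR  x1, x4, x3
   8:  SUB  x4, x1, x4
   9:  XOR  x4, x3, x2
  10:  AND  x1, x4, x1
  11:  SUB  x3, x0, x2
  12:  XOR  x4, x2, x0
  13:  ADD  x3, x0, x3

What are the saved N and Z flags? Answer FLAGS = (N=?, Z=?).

FLAGS = (N=0, Z=0)

after  0: x0=0x4a x1=0x6f x2=0xf4 x3=0x2f x4=0x80  N=0 Z=0
after  1: x0=0xaa x1=0x6f x2=0xf4 x3=0x2f x4=0x80  N=1 Z=0
after  2: x0=0xaa x1=0x6f x2=0xf4 x3=0x2f x4=0x2a  N=0 Z=0
-- IRQ taken; context saved, return-PC = 3 --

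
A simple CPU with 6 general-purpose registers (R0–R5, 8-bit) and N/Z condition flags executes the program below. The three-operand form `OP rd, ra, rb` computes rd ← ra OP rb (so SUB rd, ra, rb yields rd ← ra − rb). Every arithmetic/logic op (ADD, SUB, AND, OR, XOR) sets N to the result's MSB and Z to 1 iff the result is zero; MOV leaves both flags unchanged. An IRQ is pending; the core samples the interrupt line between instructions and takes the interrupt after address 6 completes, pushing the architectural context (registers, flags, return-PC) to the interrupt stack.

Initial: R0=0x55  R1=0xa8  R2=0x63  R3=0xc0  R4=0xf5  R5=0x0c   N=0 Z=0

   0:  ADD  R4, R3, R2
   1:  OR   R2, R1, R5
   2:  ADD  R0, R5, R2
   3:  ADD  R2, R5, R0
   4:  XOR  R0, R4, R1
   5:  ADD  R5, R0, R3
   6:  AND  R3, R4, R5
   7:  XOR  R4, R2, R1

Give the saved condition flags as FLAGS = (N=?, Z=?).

FLAGS = (N=0, Z=0)

after  0: R0=0x55 R1=0xa8 R2=0x63 R3=0xc0 R4=0x23 R5=0x0c  N=0 Z=0
after  1: R0=0x55 R1=0xa8 R2=0xac R3=0xc0 R4=0x23 R5=0x0c  N=1 Z=0
after  2: R0=0xb8 R1=0xa8 R2=0xac R3=0xc0 R4=0x23 R5=0x0c  N=1 Z=0
after  3: R0=0xb8 R1=0xa8 R2=0xc4 R3=0xc0 R4=0x23 R5=0x0c  N=1 Z=0
after  4: R0=0x8b R1=0xa8 R2=0xc4 R3=0xc0 R4=0x23 R5=0x0c  N=1 Z=0
after  5: R0=0x8b R1=0xa8 R2=0xc4 R3=0xc0 R4=0x23 R5=0x4b  N=0 Z=0
after  6: R0=0x8b R1=0xa8 R2=0xc4 R3=0x03 R4=0x23 R5=0x4b  N=0 Z=0
-- IRQ taken; context saved, return-PC = 7 --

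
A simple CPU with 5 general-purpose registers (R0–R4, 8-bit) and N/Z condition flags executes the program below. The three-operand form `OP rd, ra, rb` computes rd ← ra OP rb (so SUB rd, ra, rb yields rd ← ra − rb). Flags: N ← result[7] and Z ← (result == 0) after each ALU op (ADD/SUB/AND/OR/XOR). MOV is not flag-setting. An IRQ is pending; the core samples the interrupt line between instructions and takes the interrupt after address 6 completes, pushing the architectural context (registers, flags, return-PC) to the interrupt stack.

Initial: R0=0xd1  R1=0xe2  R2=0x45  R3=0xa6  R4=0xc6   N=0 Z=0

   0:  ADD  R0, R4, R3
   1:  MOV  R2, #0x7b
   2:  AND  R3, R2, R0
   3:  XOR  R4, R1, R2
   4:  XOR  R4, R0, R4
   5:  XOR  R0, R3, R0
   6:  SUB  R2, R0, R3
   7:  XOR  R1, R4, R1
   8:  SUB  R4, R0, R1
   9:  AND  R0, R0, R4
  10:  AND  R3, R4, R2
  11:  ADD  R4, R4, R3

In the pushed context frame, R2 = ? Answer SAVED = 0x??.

after  0: R0=0x6c R1=0xe2 R2=0x45 R3=0xa6 R4=0xc6  N=0 Z=0
after  1: R0=0x6c R1=0xe2 R2=0x7b R3=0xa6 R4=0xc6  N=0 Z=0
after  2: R0=0x6c R1=0xe2 R2=0x7b R3=0x68 R4=0xc6  N=0 Z=0
after  3: R0=0x6c R1=0xe2 R2=0x7b R3=0x68 R4=0x99  N=1 Z=0
after  4: R0=0x6c R1=0xe2 R2=0x7b R3=0x68 R4=0xf5  N=1 Z=0
after  5: R0=0x04 R1=0xe2 R2=0x7b R3=0x68 R4=0xf5  N=0 Z=0
after  6: R0=0x04 R1=0xe2 R2=0x9c R3=0x68 R4=0xf5  N=1 Z=0
-- IRQ taken; context saved, return-PC = 7 --

SAVED = 0x9c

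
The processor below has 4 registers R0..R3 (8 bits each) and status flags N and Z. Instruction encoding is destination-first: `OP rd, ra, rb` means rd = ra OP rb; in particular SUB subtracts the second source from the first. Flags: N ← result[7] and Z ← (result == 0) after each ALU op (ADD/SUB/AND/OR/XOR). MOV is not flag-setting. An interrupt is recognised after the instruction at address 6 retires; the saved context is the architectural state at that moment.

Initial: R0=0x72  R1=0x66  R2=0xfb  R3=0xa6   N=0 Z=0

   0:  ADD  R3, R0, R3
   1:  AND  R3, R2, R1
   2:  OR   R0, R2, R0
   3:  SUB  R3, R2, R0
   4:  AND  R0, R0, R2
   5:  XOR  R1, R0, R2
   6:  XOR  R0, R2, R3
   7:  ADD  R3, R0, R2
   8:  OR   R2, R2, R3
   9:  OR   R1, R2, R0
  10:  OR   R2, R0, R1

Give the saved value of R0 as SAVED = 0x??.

SAVED = 0xfb

after  0: R0=0x72 R1=0x66 R2=0xfb R3=0x18  N=0 Z=0
after  1: R0=0x72 R1=0x66 R2=0xfb R3=0x62  N=0 Z=0
after  2: R0=0xfb R1=0x66 R2=0xfb R3=0x62  N=1 Z=0
after  3: R0=0xfb R1=0x66 R2=0xfb R3=0x00  N=0 Z=1
after  4: R0=0xfb R1=0x66 R2=0xfb R3=0x00  N=1 Z=0
after  5: R0=0xfb R1=0x00 R2=0xfb R3=0x00  N=0 Z=1
after  6: R0=0xfb R1=0x00 R2=0xfb R3=0x00  N=1 Z=0
-- IRQ taken; context saved, return-PC = 7 --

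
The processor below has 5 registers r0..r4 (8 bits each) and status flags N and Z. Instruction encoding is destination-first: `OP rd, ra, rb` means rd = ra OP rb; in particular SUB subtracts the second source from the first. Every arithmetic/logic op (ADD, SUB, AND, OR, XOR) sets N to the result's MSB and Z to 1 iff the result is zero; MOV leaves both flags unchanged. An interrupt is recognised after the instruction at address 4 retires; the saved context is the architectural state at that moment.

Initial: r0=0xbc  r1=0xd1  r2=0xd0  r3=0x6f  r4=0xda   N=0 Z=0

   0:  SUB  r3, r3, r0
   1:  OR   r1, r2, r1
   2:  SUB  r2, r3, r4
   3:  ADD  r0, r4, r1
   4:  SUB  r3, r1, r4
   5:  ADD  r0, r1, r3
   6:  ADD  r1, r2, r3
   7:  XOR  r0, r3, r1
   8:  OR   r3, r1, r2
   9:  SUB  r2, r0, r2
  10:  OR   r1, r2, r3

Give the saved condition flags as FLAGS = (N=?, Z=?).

after  0: r0=0xbc r1=0xd1 r2=0xd0 r3=0xb3 r4=0xda  N=1 Z=0
after  1: r0=0xbc r1=0xd1 r2=0xd0 r3=0xb3 r4=0xda  N=1 Z=0
after  2: r0=0xbc r1=0xd1 r2=0xd9 r3=0xb3 r4=0xda  N=1 Z=0
after  3: r0=0xab r1=0xd1 r2=0xd9 r3=0xb3 r4=0xda  N=1 Z=0
after  4: r0=0xab r1=0xd1 r2=0xd9 r3=0xf7 r4=0xda  N=1 Z=0
-- IRQ taken; context saved, return-PC = 5 --

FLAGS = (N=1, Z=0)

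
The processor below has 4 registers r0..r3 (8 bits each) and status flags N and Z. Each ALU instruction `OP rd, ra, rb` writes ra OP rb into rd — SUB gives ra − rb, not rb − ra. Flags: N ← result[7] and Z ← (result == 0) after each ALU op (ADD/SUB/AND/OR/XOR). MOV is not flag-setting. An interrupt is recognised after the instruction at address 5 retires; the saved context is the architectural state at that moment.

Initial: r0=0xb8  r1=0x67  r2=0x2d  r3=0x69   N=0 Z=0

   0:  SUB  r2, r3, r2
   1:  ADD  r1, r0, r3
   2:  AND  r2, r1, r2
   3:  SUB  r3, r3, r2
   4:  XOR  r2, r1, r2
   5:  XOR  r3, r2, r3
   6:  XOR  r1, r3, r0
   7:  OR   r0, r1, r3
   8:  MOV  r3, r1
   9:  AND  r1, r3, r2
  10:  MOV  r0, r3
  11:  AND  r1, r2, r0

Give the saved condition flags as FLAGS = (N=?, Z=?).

after  0: r0=0xb8 r1=0x67 r2=0x3c r3=0x69  N=0 Z=0
after  1: r0=0xb8 r1=0x21 r2=0x3c r3=0x69  N=0 Z=0
after  2: r0=0xb8 r1=0x21 r2=0x20 r3=0x69  N=0 Z=0
after  3: r0=0xb8 r1=0x21 r2=0x20 r3=0x49  N=0 Z=0
after  4: r0=0xb8 r1=0x21 r2=0x01 r3=0x49  N=0 Z=0
after  5: r0=0xb8 r1=0x21 r2=0x01 r3=0x48  N=0 Z=0
-- IRQ taken; context saved, return-PC = 6 --

FLAGS = (N=0, Z=0)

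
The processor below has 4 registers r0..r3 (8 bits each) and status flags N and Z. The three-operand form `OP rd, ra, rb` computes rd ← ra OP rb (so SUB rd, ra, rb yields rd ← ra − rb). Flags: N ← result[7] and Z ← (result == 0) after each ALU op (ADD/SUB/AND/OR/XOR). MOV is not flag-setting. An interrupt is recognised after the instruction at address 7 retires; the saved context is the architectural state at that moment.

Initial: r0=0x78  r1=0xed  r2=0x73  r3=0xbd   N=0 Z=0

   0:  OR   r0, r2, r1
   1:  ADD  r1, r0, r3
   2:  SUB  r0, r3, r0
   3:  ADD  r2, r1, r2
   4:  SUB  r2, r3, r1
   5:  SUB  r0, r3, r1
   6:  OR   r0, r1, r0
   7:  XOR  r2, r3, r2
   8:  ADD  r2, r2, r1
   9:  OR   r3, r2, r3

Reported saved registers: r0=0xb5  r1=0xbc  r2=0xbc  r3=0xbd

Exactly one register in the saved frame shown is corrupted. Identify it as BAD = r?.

after  0: r0=0xff r1=0xed r2=0x73 r3=0xbd  N=1 Z=0
after  1: r0=0xff r1=0xbc r2=0x73 r3=0xbd  N=1 Z=0
after  2: r0=0xbe r1=0xbc r2=0x73 r3=0xbd  N=1 Z=0
after  3: r0=0xbe r1=0xbc r2=0x2f r3=0xbd  N=0 Z=0
after  4: r0=0xbe r1=0xbc r2=0x01 r3=0xbd  N=0 Z=0
after  5: r0=0x01 r1=0xbc r2=0x01 r3=0xbd  N=0 Z=0
after  6: r0=0xbd r1=0xbc r2=0x01 r3=0xbd  N=1 Z=0
after  7: r0=0xbd r1=0xbc r2=0xbc r3=0xbd  N=1 Z=0
-- IRQ taken; context saved, return-PC = 8 --
mismatch: r0: reported 0xb5 vs actual 0xbd

BAD = r0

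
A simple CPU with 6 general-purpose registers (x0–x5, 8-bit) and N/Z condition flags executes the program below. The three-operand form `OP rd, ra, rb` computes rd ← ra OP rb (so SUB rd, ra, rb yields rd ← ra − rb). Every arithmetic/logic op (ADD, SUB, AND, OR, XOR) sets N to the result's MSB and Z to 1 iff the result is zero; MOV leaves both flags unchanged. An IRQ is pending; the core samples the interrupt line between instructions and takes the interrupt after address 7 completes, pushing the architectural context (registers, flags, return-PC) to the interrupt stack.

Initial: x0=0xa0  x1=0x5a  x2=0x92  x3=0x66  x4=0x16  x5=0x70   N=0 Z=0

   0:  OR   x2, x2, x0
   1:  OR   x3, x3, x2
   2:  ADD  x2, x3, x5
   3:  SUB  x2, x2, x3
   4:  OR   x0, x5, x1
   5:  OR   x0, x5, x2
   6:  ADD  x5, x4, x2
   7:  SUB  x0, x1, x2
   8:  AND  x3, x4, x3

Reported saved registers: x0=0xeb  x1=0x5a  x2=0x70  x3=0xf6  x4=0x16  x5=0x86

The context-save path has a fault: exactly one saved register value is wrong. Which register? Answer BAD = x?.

after  0: x0=0xa0 x1=0x5a x2=0xb2 x3=0x66 x4=0x16 x5=0x70  N=1 Z=0
after  1: x0=0xa0 x1=0x5a x2=0xb2 x3=0xf6 x4=0x16 x5=0x70  N=1 Z=0
after  2: x0=0xa0 x1=0x5a x2=0x66 x3=0xf6 x4=0x16 x5=0x70  N=0 Z=0
after  3: x0=0xa0 x1=0x5a x2=0x70 x3=0xf6 x4=0x16 x5=0x70  N=0 Z=0
after  4: x0=0x7a x1=0x5a x2=0x70 x3=0xf6 x4=0x16 x5=0x70  N=0 Z=0
after  5: x0=0x70 x1=0x5a x2=0x70 x3=0xf6 x4=0x16 x5=0x70  N=0 Z=0
after  6: x0=0x70 x1=0x5a x2=0x70 x3=0xf6 x4=0x16 x5=0x86  N=1 Z=0
after  7: x0=0xea x1=0x5a x2=0x70 x3=0xf6 x4=0x16 x5=0x86  N=1 Z=0
-- IRQ taken; context saved, return-PC = 8 --
mismatch: x0: reported 0xeb vs actual 0xea

BAD = x0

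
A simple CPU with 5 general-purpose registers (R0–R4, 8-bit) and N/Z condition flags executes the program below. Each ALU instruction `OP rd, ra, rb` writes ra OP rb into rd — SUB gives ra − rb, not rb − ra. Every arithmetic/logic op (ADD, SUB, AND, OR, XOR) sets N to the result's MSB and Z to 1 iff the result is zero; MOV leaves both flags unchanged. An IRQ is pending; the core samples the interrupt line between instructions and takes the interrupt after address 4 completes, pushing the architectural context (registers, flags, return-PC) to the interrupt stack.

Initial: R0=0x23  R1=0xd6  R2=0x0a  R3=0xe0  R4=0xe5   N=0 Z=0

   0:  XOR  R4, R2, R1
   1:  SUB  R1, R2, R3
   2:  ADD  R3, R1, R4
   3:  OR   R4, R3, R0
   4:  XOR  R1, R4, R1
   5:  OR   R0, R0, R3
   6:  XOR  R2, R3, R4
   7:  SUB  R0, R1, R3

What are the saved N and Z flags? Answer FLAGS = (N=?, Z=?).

after  0: R0=0x23 R1=0xd6 R2=0x0a R3=0xe0 R4=0xdc  N=1 Z=0
after  1: R0=0x23 R1=0x2a R2=0x0a R3=0xe0 R4=0xdc  N=0 Z=0
after  2: R0=0x23 R1=0x2a R2=0x0a R3=0x06 R4=0xdc  N=0 Z=0
after  3: R0=0x23 R1=0x2a R2=0x0a R3=0x06 R4=0x27  N=0 Z=0
after  4: R0=0x23 R1=0x0d R2=0x0a R3=0x06 R4=0x27  N=0 Z=0
-- IRQ taken; context saved, return-PC = 5 --

FLAGS = (N=0, Z=0)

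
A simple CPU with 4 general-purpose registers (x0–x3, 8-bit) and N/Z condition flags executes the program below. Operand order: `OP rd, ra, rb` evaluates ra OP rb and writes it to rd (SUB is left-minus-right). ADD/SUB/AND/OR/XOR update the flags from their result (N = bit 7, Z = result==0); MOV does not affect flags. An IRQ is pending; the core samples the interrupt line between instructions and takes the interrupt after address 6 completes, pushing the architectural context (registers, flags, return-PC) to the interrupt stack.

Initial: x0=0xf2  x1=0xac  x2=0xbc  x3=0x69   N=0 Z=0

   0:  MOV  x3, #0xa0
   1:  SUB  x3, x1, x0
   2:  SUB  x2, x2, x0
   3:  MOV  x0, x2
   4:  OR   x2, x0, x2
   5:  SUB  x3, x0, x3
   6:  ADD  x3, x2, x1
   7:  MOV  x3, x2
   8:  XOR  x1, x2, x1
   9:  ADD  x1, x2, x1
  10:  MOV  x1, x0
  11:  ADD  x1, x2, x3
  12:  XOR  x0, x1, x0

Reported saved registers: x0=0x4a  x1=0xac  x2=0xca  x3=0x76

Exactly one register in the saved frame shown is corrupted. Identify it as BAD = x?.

after  0: x0=0xf2 x1=0xac x2=0xbc x3=0xa0  N=0 Z=0
after  1: x0=0xf2 x1=0xac x2=0xbc x3=0xba  N=1 Z=0
after  2: x0=0xf2 x1=0xac x2=0xca x3=0xba  N=1 Z=0
after  3: x0=0xca x1=0xac x2=0xca x3=0xba  N=1 Z=0
after  4: x0=0xca x1=0xac x2=0xca x3=0xba  N=1 Z=0
after  5: x0=0xca x1=0xac x2=0xca x3=0x10  N=0 Z=0
after  6: x0=0xca x1=0xac x2=0xca x3=0x76  N=0 Z=0
-- IRQ taken; context saved, return-PC = 7 --
mismatch: x0: reported 0x4a vs actual 0xca

BAD = x0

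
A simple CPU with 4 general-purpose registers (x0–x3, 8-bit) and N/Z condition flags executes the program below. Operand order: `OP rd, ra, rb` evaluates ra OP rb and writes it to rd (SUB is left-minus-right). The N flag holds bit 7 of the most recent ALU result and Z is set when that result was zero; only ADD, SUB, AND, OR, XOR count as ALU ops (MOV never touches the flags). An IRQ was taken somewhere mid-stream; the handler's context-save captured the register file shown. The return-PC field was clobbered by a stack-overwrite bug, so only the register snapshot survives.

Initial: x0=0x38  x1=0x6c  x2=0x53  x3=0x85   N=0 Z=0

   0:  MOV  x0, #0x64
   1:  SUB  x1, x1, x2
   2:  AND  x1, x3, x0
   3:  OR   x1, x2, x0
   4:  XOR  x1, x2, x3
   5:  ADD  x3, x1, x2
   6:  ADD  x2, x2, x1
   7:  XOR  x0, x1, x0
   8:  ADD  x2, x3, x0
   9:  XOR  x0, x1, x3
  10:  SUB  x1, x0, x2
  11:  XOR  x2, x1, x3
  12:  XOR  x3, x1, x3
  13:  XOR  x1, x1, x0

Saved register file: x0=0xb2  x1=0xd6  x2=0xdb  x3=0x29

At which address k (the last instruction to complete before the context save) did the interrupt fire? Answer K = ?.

after  0: x0=0x64 x1=0x6c x2=0x53 x3=0x85  N=0 Z=0
after  1: x0=0x64 x1=0x19 x2=0x53 x3=0x85  N=0 Z=0
after  2: x0=0x64 x1=0x04 x2=0x53 x3=0x85  N=0 Z=0
after  3: x0=0x64 x1=0x77 x2=0x53 x3=0x85  N=0 Z=0
after  4: x0=0x64 x1=0xd6 x2=0x53 x3=0x85  N=1 Z=0
after  5: x0=0x64 x1=0xd6 x2=0x53 x3=0x29  N=0 Z=0
after  6: x0=0x64 x1=0xd6 x2=0x29 x3=0x29  N=0 Z=0
after  7: x0=0xb2 x1=0xd6 x2=0x29 x3=0x29  N=1 Z=0
after  8: x0=0xb2 x1=0xd6 x2=0xdb x3=0x29  N=1 Z=0
-- IRQ taken; context saved, return-PC = 9 --

K = 8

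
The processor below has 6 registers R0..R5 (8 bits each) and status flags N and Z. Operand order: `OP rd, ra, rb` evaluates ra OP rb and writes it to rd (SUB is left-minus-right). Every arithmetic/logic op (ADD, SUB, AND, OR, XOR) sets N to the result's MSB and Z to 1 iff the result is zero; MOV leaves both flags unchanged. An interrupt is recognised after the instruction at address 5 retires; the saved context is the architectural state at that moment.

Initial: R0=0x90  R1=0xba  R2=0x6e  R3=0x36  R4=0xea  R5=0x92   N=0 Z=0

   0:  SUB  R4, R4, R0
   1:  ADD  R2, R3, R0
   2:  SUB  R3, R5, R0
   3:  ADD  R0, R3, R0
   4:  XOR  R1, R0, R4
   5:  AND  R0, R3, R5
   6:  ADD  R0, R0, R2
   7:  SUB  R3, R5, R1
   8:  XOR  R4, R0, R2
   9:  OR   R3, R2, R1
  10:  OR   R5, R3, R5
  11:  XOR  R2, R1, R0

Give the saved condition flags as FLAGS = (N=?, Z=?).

after  0: R0=0x90 R1=0xba R2=0x6e R3=0x36 R4=0x5a R5=0x92  N=0 Z=0
after  1: R0=0x90 R1=0xba R2=0xc6 R3=0x36 R4=0x5a R5=0x92  N=1 Z=0
after  2: R0=0x90 R1=0xba R2=0xc6 R3=0x02 R4=0x5a R5=0x92  N=0 Z=0
after  3: R0=0x92 R1=0xba R2=0xc6 R3=0x02 R4=0x5a R5=0x92  N=1 Z=0
after  4: R0=0x92 R1=0xc8 R2=0xc6 R3=0x02 R4=0x5a R5=0x92  N=1 Z=0
after  5: R0=0x02 R1=0xc8 R2=0xc6 R3=0x02 R4=0x5a R5=0x92  N=0 Z=0
-- IRQ taken; context saved, return-PC = 6 --

FLAGS = (N=0, Z=0)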